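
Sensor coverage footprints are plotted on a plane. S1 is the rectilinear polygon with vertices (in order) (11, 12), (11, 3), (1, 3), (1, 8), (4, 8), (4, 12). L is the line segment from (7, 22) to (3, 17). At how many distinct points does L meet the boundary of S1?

0

The segment lies entirely outside S1 and never meets its boundary.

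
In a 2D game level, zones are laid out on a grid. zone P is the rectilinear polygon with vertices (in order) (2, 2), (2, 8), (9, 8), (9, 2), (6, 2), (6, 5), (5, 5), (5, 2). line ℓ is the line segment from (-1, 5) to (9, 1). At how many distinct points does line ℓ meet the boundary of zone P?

The segment meets the boundary at (6,2.2), (6.5,2), (5,2.6), (2,3.8).

4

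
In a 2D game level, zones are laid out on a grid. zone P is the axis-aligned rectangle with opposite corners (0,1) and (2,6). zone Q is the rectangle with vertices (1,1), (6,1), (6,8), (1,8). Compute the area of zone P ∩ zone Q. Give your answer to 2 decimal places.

5.00

|zone P∩zone Q|: x∈[1,2], y∈[1,6] → 1·5 = 5.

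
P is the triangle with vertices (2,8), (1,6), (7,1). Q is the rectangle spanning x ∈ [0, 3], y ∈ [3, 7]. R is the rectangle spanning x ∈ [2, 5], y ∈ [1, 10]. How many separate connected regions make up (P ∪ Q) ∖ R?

(P ∪ Q) ∖ R splits into 2 disjoint pieces (area 1.1333, area 8.25).

2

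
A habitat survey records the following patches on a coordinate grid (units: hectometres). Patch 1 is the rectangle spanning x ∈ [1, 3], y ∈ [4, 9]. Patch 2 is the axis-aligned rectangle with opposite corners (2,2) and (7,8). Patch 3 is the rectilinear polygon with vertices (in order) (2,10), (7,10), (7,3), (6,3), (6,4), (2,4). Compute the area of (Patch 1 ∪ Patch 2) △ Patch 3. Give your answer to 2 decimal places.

|Patch 1 ∪ Patch 2| = 36.
|(Patch 1 ∪ Patch 2) ∩ Patch 3| = 22.
|(Patch 1 ∪ Patch 2) △ Patch 3| = 36 + 31 − 44 = 23.00.

23.00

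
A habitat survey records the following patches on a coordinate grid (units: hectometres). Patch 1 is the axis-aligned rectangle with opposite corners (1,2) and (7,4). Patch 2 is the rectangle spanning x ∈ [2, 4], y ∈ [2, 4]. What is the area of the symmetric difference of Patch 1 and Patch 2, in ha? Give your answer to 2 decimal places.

8.00

|Patch 1∩Patch 2|: x∈[2,4], y∈[2,4] → 2·2 = 4.
|Patch 1 △ Patch 2| = |Patch 1| + |Patch 2| − 2·|Patch 1∩Patch 2| = 12 + 4 − 8 = 8.00.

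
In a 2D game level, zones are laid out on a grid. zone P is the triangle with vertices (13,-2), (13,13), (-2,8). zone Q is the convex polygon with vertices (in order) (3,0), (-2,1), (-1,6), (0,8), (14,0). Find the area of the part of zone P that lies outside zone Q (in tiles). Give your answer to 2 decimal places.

89.79

|zone P| = 112.5, |zone P∩zone Q| = 22.7143.
|zone P ∖ zone Q| = |zone P| − |zone P∩zone Q| = 112.5 − 22.7143 = 89.79.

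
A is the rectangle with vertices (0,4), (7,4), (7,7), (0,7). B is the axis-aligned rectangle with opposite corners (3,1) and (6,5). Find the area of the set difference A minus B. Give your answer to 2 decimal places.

18.00

|A∩B|: x∈[3,6], y∈[4,5] → 3·1 = 3.
|A| = 21.
|A ∖ B| = |A| − |A∩B| = 21 − 3 = 18.00.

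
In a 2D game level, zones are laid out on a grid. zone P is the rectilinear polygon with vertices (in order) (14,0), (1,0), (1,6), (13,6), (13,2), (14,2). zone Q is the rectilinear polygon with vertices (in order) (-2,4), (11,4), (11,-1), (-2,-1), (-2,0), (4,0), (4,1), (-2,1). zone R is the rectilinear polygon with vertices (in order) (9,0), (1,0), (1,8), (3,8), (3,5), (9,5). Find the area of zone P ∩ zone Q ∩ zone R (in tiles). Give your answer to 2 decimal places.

29.00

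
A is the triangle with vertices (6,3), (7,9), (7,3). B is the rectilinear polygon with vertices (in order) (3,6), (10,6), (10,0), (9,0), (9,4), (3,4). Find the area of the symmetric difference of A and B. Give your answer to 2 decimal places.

|A| = 3, |B| = 18, |A∩B| = 1.3333.
|A △ B| = |A| + |B| − 2·|A∩B| = 3 + 18 − 2.6667 = 18.33.

18.33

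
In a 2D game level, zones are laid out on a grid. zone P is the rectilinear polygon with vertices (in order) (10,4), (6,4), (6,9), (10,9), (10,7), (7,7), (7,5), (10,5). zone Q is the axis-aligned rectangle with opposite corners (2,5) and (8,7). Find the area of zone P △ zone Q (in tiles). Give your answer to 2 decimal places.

|zone P| = 14, |zone Q| = 12, |zone P∩zone Q| = 2.
|zone P △ zone Q| = |zone P| + |zone Q| − 2·|zone P∩zone Q| = 14 + 12 − 4 = 22.00.

22.00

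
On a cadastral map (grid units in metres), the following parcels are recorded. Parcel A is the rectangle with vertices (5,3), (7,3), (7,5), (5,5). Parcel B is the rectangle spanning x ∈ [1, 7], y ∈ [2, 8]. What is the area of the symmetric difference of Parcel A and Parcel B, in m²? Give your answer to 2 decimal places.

32.00

|Parcel A∩Parcel B|: x∈[5,7], y∈[3,5] → 2·2 = 4.
|Parcel A △ Parcel B| = |Parcel A| + |Parcel B| − 2·|Parcel A∩Parcel B| = 4 + 36 − 8 = 32.00.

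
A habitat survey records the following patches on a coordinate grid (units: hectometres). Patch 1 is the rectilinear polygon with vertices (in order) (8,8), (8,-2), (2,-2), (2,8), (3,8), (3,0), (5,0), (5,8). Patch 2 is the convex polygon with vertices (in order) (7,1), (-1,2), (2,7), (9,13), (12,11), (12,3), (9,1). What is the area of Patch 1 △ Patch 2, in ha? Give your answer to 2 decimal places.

|Patch 1| = 44, |Patch 2| = 99.5, |Patch 1∩Patch 2| = 26.6161.
|Patch 1 △ Patch 2| = |Patch 1| + |Patch 2| − 2·|Patch 1∩Patch 2| = 44 + 99.5 − 53.2321 = 90.27.

90.27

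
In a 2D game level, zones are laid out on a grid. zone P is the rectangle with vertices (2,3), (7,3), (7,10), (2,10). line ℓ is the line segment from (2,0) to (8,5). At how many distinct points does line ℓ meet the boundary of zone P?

2

The segment meets the boundary at (7,4.167), (5.6,3).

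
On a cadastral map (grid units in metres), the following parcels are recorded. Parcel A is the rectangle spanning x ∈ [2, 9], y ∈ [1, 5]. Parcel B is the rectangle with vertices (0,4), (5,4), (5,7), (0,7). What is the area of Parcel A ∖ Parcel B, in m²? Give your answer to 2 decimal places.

25.00

|Parcel A∩Parcel B|: x∈[2,5], y∈[4,5] → 3·1 = 3.
|Parcel A| = 28.
|Parcel A ∖ Parcel B| = |Parcel A| − |Parcel A∩Parcel B| = 28 − 3 = 25.00.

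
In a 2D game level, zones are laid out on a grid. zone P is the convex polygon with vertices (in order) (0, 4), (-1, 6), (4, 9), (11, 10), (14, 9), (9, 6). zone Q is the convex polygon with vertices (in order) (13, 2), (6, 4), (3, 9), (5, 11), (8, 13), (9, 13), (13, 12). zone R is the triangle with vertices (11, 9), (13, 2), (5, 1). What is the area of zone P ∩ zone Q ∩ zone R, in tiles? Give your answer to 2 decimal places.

The intersection is the polygon with vertices (9,6), (8.7,5.933), (11,9), (11.439,7.463).
By the shoelace formula its area is 2.58.

2.58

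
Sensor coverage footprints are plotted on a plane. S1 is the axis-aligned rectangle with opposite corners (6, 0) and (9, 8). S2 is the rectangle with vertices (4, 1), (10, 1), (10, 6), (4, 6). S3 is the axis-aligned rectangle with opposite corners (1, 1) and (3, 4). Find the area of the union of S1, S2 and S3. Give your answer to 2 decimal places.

45.00

By inclusion–exclusion:
Individual areas: |S1| = 24, |S2| = 30, |S3| = 6.
|S1∩S2|: x∈[6,9], y∈[1,6] → 3·5 = 15.
|S1∩S3| = 0 (no overlap).
|S2∩S3| = 0 (no overlap).
|S1∩S2∩S3| = 0.
|S1 ∪ S2 ∪ S3| = 60 − 15 + 0 = 45.00.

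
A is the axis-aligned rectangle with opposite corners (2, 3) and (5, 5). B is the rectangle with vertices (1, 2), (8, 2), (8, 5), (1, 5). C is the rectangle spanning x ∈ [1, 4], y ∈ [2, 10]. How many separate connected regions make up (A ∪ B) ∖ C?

1

(A ∪ B) ∖ C is a single connected region.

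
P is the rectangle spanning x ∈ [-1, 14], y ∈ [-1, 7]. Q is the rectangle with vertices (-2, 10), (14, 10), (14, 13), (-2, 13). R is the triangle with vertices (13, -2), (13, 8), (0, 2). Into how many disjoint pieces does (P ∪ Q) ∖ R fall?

(P ∪ Q) ∖ R splits into 3 disjoint pieces (area 8, area 49.7083, area 48).

3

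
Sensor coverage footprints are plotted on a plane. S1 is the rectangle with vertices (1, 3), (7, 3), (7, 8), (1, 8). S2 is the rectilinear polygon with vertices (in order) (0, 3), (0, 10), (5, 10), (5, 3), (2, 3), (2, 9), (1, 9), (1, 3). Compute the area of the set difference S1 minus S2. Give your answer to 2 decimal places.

|S1| = 30, |S1∩S2| = 15.
|S1 ∖ S2| = |S1| − |S1∩S2| = 30 − 15 = 15.00.

15.00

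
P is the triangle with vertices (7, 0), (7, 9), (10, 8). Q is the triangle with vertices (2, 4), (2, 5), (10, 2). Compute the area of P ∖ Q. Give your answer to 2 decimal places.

|P| = 13.5, |P∩Q| = 0.3089.
|P ∖ Q| = |P| − |P∩Q| = 13.5 − 0.3089 = 13.19.

13.19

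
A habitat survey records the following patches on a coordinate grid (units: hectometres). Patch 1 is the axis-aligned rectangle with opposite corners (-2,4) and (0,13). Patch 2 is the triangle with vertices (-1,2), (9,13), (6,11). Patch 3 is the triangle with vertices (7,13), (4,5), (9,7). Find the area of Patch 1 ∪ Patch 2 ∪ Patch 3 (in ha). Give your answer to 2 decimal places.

40.05

By inclusion–exclusion:
Individual areas: |Patch 1| = 18, |Patch 2| = 6.5, |Patch 3| = 17.
|Patch 1∩Patch 2| = 0.
|Patch 1∩Patch 3| = 0.
|Patch 2∩Patch 3| = 1.4481.
|Patch 1∩Patch 2∩Patch 3| = 0.
|Patch 1 ∪ Patch 2 ∪ Patch 3| = 41.5 − 1.4481 + 0 = 40.05.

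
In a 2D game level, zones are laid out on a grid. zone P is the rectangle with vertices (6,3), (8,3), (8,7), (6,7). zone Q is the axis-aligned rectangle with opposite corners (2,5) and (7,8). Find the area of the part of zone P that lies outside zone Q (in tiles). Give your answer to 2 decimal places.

|zone P∩zone Q|: x∈[6,7], y∈[5,7] → 1·2 = 2.
|zone P| = 8.
|zone P ∖ zone Q| = |zone P| − |zone P∩zone Q| = 8 − 2 = 6.00.

6.00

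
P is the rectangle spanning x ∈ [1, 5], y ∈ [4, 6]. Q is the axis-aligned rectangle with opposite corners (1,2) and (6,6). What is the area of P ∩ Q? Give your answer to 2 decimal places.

|P∩Q|: x∈[1,5], y∈[4,6] → 4·2 = 8.

8.00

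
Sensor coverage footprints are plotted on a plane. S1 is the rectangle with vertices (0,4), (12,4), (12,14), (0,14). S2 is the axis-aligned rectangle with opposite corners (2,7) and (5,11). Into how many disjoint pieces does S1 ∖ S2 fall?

S1 ∖ S2 is a single connected region.

1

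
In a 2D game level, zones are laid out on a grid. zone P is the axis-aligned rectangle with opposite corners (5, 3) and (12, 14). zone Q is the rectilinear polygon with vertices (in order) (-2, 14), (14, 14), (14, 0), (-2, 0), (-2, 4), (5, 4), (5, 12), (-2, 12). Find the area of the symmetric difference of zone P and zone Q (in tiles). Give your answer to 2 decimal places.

91.00

|zone P| = 77, |zone Q| = 168, |zone P∩zone Q| = 77.
|zone P △ zone Q| = |zone P| + |zone Q| − 2·|zone P∩zone Q| = 77 + 168 − 154 = 91.00.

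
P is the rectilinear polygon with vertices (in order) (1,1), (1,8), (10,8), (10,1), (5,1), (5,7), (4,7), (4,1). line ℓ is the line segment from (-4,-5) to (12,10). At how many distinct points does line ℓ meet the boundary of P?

4

The segment meets the boundary at (9.867,8), (5,3.438), (4,2.5), (2.4,1).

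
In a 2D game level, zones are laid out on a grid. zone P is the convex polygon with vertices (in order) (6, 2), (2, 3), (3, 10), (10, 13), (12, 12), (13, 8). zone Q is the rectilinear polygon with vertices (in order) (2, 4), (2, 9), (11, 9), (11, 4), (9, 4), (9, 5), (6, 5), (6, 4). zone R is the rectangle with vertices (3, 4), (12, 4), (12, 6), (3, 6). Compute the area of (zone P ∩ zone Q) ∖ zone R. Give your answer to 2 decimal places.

26.45

|zone P ∩ zone Q| = 36.6429.
|(zone P ∩ zone Q) ∩ zone R| = 10.1905.
|(zone P ∩ zone Q) ∖ zone R| = 36.6429 − 10.1905 = 26.45.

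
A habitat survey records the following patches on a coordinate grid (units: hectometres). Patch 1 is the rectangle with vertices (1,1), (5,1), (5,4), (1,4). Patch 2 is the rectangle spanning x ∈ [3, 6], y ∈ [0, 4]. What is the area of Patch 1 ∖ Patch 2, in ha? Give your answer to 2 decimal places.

6.00

|Patch 1∩Patch 2|: x∈[3,5], y∈[1,4] → 2·3 = 6.
|Patch 1| = 12.
|Patch 1 ∖ Patch 2| = |Patch 1| − |Patch 1∩Patch 2| = 12 − 6 = 6.00.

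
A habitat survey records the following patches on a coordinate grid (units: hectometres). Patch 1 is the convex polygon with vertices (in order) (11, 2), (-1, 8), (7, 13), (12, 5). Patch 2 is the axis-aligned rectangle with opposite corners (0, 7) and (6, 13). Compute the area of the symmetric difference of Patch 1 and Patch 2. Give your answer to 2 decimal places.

|Patch 1| = 65.5, |Patch 2| = 36, |Patch 1∩Patch 2| = 20.75.
|Patch 1 △ Patch 2| = |Patch 1| + |Patch 2| − 2·|Patch 1∩Patch 2| = 65.5 + 36 − 41.5 = 60.00.

60.00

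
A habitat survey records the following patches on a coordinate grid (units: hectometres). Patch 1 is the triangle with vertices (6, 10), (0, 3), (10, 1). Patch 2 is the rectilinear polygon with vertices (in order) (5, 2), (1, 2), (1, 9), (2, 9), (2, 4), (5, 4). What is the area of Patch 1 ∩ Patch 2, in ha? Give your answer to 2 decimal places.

The intersection is the polygon with vertices (2,5.333), (2,4), (5,4), (5,2), (1,2.8), (1,4.167).
By the shoelace formula its area is 7.15.

7.15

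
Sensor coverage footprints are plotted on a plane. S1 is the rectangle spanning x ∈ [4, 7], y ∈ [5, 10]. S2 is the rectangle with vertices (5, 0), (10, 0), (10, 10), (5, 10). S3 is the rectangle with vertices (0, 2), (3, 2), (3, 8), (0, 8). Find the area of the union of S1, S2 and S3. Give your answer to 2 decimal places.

73.00

By inclusion–exclusion:
Individual areas: |S1| = 15, |S2| = 50, |S3| = 18.
|S1∩S2|: x∈[5,7], y∈[5,10] → 2·5 = 10.
|S1∩S3| = 0 (no overlap).
|S2∩S3| = 0 (no overlap).
|S1∩S2∩S3| = 0.
|S1 ∪ S2 ∪ S3| = 83 − 10 + 0 = 73.00.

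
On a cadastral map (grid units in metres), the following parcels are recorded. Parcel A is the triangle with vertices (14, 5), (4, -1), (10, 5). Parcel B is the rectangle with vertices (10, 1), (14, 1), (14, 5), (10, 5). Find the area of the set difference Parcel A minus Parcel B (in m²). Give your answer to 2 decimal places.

7.20

|Parcel A| = 12, |Parcel A∩Parcel B| = 4.8.
|Parcel A ∖ Parcel B| = |Parcel A| − |Parcel A∩Parcel B| = 12 − 4.8 = 7.20.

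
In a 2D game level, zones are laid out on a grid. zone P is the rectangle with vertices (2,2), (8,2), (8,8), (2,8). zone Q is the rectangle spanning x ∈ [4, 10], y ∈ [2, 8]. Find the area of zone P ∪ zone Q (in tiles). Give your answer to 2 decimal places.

48.00

By inclusion–exclusion:
Individual areas: |zone P| = 36, |zone Q| = 36.
|zone P∩zone Q|: x∈[4,8], y∈[2,8] → 4·6 = 24.
|zone P ∪ zone Q| = 72 − 24 = 48.00.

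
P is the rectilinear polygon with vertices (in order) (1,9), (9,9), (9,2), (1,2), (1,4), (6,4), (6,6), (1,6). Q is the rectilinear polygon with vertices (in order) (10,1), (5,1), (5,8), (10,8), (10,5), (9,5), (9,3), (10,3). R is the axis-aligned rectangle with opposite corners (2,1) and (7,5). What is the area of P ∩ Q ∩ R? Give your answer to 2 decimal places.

5.00

The intersection is the polygon with vertices (5,2), (5,4), (6,4), (6,5), (7,5), (7,2).
By the shoelace formula its area is 5.00.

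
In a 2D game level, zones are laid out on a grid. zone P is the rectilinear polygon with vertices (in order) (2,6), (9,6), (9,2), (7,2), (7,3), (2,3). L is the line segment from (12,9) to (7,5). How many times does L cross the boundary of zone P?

1

The segment meets the boundary at (8.25,6).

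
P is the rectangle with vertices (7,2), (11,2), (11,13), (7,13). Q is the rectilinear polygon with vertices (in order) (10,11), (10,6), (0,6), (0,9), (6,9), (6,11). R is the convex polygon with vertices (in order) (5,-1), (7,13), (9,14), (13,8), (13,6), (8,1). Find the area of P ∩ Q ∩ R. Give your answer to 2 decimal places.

15.00

The intersection is the polygon with vertices (10,11), (10,6), (7,6), (7,11).
By the shoelace formula its area is 15.00.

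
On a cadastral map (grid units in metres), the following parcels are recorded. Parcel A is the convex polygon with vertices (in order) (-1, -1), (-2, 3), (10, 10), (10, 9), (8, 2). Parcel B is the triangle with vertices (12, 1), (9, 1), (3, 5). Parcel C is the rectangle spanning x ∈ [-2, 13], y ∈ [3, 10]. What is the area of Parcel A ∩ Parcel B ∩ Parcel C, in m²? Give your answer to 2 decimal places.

1.50

The intersection is the polygon with vertices (3,5), (7.5,3), (6,3).
By the shoelace formula its area is 1.50.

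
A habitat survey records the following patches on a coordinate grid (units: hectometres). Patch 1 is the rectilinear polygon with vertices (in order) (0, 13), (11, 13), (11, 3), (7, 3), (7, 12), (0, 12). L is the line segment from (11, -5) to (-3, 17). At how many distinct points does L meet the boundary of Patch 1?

The segment meets the boundary at (0,12.286), (0.182,12).

2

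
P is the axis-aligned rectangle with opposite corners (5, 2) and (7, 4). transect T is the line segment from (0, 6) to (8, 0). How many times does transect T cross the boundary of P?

The segment meets the boundary at (5.333,2), (5,2.25).

2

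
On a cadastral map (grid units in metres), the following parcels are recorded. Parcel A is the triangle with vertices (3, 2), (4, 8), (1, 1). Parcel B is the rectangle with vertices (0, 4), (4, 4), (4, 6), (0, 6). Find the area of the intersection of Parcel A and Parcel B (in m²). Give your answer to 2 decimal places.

The intersection is the polygon with vertices (3.333,4), (2.286,4), (3.143,6), (3.667,6).
By the shoelace formula its area is 1.57.

1.57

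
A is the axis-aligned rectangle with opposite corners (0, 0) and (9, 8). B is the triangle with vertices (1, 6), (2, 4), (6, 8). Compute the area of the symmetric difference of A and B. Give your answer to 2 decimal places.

66.00

|A| = 72, |B| = 6, |A∩B| = 6.
|A △ B| = |A| + |B| − 2·|A∩B| = 72 + 6 − 12 = 66.00.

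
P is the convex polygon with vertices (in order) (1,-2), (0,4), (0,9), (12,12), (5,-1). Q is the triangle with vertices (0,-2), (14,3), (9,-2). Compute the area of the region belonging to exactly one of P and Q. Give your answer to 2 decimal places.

110.00

|P| = 92.5, |Q| = 22.5, |P∩Q| = 2.5015.
|P △ Q| = |P| + |Q| − 2·|P∩Q| = 92.5 + 22.5 − 5.0031 = 110.00.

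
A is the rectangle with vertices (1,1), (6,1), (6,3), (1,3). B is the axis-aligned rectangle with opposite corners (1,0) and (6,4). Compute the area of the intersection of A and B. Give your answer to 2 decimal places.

|A∩B|: x∈[1,6], y∈[1,3] → 5·2 = 10.

10.00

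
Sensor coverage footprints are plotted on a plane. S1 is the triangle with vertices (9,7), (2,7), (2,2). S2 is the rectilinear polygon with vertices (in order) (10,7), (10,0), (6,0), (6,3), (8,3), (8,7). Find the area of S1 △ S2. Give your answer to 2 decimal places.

36.79

|S1| = 17.5, |S2| = 20, |S1∩S2| = 0.3571.
|S1 △ S2| = |S1| + |S2| − 2·|S1∩S2| = 17.5 + 20 − 0.7143 = 36.79.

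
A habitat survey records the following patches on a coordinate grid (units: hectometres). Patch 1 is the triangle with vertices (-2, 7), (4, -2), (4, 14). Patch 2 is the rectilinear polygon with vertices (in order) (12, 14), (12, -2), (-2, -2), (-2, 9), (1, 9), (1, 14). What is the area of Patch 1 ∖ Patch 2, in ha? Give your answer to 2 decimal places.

|Patch 1| = 48, |Patch 1∩Patch 2| = 47.0357.
|Patch 1 ∖ Patch 2| = |Patch 1| − |Patch 1∩Patch 2| = 48 − 47.0357 = 0.96.

0.96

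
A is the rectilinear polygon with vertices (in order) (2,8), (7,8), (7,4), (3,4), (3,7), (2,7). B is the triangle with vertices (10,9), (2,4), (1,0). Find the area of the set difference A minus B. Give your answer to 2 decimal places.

11.50

|A| = 17, |A∩B| = 5.5.
|A ∖ B| = |A| − |A∩B| = 17 − 5.5 = 11.50.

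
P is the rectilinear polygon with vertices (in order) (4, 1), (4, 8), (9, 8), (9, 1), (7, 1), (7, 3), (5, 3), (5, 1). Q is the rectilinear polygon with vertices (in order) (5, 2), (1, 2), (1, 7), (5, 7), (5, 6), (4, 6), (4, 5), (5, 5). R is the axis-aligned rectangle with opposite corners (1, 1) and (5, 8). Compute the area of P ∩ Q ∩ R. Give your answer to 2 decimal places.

4.00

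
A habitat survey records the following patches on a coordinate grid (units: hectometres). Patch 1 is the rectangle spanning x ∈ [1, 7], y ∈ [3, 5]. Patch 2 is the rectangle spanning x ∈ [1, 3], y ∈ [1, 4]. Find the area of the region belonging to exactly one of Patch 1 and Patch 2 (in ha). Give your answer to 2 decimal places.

|Patch 1∩Patch 2|: x∈[1,3], y∈[3,4] → 2·1 = 2.
|Patch 1 △ Patch 2| = |Patch 1| + |Patch 2| − 2·|Patch 1∩Patch 2| = 12 + 6 − 4 = 14.00.

14.00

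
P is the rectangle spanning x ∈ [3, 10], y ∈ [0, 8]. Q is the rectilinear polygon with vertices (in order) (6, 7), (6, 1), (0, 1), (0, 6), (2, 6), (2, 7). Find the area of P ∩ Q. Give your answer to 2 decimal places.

The intersection is the polygon with vertices (3,7), (6,7), (6,1), (3,1).
By the shoelace formula its area is 18.00.

18.00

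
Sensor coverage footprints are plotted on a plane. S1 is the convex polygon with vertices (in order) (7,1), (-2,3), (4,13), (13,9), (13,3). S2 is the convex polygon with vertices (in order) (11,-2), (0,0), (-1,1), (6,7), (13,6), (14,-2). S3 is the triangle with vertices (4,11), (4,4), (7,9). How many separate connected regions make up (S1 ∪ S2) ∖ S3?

1

(S1 ∪ S2) ∖ S3 is a single connected region.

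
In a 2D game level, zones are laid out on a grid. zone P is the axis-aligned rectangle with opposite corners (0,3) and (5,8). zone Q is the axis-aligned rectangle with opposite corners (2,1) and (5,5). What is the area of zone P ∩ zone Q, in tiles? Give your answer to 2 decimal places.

|zone P∩zone Q|: x∈[2,5], y∈[3,5] → 3·2 = 6.

6.00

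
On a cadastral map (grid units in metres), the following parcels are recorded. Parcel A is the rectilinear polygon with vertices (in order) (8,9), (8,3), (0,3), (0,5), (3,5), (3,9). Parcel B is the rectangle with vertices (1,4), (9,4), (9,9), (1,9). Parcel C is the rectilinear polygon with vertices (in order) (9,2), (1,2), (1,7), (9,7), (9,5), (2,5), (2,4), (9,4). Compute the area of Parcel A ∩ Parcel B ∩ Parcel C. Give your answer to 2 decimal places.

11.00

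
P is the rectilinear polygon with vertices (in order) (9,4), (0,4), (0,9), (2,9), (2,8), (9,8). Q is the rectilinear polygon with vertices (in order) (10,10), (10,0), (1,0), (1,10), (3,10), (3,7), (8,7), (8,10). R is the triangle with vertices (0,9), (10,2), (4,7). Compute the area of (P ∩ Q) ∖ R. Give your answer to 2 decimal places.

24.81

|P ∩ Q| = 28.
|(P ∩ Q) ∩ R| = 3.1929.
|(P ∩ Q) ∖ R| = 28 − 3.1929 = 24.81.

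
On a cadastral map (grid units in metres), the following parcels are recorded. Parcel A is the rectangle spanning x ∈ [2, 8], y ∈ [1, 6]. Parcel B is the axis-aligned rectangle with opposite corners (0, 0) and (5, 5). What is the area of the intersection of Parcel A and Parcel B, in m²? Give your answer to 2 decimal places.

12.00

|Parcel A∩Parcel B|: x∈[2,5], y∈[1,5] → 3·4 = 12.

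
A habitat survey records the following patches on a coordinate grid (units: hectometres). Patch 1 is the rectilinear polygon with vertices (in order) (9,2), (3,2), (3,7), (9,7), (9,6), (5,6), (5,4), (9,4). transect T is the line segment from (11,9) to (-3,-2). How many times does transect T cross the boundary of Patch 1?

4

The segment meets the boundary at (5,4.286), (7.182,6), (8.455,7), (3,2.714).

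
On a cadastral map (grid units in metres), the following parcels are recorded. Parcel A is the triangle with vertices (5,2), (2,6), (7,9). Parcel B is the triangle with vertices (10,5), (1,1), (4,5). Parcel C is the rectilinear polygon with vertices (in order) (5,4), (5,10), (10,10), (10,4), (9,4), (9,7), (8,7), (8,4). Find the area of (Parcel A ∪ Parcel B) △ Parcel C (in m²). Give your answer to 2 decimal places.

34.18

|Parcel A ∪ Parcel B| = 22.6292.
|(Parcel A ∪ Parcel B) ∩ Parcel C| = 7.7226.
|(Parcel A ∪ Parcel B) △ Parcel C| = 22.6292 + 27 − 15.4452 = 34.18.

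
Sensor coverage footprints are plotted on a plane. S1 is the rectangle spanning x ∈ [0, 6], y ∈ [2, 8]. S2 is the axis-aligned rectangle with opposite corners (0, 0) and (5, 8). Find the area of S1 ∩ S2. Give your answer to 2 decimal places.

30.00

|S1∩S2|: x∈[0,5], y∈[2,8] → 5·6 = 30.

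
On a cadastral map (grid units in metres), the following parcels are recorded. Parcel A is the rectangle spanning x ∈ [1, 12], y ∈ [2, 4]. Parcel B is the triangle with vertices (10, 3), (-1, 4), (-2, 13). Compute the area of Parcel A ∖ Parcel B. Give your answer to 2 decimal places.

|Parcel A| = 22, |Parcel A∩Parcel B| = 4.7182.
|Parcel A ∖ Parcel B| = |Parcel A| − |Parcel A∩Parcel B| = 22 − 4.7182 = 17.28.

17.28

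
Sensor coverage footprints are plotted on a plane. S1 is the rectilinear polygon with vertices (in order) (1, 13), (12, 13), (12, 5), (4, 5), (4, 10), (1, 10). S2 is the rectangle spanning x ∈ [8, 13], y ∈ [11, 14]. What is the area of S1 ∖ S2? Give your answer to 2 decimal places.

65.00

|S1| = 73, |S1∩S2| = 8.
|S1 ∖ S2| = |S1| − |S1∩S2| = 73 − 8 = 65.00.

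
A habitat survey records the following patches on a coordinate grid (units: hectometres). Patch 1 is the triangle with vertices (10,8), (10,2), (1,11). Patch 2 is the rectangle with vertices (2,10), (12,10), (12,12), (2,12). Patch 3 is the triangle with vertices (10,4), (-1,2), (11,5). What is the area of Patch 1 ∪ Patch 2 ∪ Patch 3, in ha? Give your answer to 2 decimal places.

49.50

By inclusion–exclusion:
Individual areas: |Patch 1| = 27, |Patch 2| = 20, |Patch 3| = 4.5.
|Patch 1∩Patch 2| = 0.6667.
|Patch 1∩Patch 3| = 1.3327.
|Patch 2∩Patch 3| = 0.
|Patch 1∩Patch 2∩Patch 3| = 0.
|Patch 1 ∪ Patch 2 ∪ Patch 3| = 51.5 − 1.9994 + 0 = 49.50.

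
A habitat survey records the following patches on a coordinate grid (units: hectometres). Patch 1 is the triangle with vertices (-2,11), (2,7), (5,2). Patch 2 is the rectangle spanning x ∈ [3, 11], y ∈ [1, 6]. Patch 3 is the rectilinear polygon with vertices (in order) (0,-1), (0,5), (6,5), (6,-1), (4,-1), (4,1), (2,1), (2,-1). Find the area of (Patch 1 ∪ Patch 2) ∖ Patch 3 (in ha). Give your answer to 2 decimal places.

31.17

|Patch 1 ∪ Patch 2| = 43.2381.
|(Patch 1 ∪ Patch 2) ∩ Patch 3| = 12.0714.
|(Patch 1 ∪ Patch 2) ∖ Patch 3| = 43.2381 − 12.0714 = 31.17.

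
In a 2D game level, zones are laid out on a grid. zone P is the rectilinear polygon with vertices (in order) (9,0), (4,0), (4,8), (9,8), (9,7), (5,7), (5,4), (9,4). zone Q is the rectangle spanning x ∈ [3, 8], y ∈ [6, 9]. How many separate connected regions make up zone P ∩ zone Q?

zone P ∩ zone Q is a single connected region.

1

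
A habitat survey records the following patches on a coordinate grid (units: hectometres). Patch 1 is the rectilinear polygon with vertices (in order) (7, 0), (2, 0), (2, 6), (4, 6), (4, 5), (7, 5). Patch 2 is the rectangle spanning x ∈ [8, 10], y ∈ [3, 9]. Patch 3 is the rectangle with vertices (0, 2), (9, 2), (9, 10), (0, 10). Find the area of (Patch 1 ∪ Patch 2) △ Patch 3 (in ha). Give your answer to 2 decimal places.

65.00

|Patch 1 ∪ Patch 2| = 39.
|(Patch 1 ∪ Patch 2) ∩ Patch 3| = 23.
|(Patch 1 ∪ Patch 2) △ Patch 3| = 39 + 72 − 46 = 65.00.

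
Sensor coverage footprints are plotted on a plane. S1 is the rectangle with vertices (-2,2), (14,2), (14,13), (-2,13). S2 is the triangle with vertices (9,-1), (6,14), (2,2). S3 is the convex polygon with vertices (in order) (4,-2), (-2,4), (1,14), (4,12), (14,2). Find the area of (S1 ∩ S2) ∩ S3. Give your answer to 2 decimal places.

34.40

The region (S1 ∩ S2) ∩ S3 is the polygon with vertices (8.4,2), (2,2), (5,11), (7,9).
By the shoelace formula its area is 34.40.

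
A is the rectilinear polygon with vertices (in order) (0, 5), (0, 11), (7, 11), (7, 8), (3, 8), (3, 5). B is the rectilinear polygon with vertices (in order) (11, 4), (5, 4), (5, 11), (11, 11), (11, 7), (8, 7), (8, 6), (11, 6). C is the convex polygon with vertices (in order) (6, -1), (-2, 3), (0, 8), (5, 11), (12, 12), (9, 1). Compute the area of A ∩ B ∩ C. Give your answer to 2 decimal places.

6.00

The intersection is the polygon with vertices (7,8), (5,8), (5,11), (7,11).
By the shoelace formula its area is 6.00.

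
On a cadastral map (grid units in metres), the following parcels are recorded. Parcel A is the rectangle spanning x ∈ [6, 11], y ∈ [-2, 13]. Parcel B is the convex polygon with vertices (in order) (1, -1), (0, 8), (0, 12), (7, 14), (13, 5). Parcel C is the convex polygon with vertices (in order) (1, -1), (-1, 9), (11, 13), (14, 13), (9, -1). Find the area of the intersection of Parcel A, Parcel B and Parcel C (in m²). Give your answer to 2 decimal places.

The intersection is the polygon with vertices (6,1.5), (6,11.333), (8.273,12.091), (11,8), (11,4.6), (10.739,3.87).
By the shoelace formula its area is 40.19.

40.19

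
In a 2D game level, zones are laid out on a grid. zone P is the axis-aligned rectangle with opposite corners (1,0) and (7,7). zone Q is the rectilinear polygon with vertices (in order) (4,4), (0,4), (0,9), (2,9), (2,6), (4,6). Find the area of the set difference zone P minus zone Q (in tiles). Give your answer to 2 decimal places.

|zone P| = 42, |zone P∩zone Q| = 7.
|zone P ∖ zone Q| = |zone P| − |zone P∩zone Q| = 42 − 7 = 35.00.

35.00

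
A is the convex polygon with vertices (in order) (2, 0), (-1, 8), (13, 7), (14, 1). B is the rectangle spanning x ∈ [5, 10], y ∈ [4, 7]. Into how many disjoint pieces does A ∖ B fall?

1

A ∖ B is a single connected region.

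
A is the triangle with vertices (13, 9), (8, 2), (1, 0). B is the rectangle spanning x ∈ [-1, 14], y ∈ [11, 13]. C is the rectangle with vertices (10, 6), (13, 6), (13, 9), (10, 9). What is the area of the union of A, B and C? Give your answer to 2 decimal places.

56.09

By inclusion–exclusion:
Individual areas: |A| = 19.5, |B| = 30, |C| = 9.
|A∩B| = 0.
|A∩C| = 2.4107.
|B∩C| = 0 (no overlap).
|A∩B∩C| = 0.
|A ∪ B ∪ C| = 58.5 − 2.4107 + 0 = 56.09.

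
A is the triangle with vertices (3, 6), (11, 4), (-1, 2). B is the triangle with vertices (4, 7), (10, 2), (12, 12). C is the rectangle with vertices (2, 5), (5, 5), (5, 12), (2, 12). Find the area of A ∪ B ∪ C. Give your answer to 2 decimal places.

By inclusion–exclusion:
Individual areas: |A| = 20, |B| = 35, |C| = 21.
|A∩B| = 2.7932.
|A∩C| = 2.
|B∩C| = 0.7292.
|A∩B∩C| = 0.
|A ∪ B ∪ C| = 76 − 5.5223 + 0 = 70.48.

70.48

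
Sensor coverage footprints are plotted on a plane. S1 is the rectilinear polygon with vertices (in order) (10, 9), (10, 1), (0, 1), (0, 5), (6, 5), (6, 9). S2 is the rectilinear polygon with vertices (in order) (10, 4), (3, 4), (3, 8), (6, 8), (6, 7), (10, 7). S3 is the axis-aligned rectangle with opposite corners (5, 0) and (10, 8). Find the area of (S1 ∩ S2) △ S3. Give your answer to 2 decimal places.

|S1 ∩ S2| = 15.
|(S1 ∩ S2) ∩ S3| = 13.
|(S1 ∩ S2) △ S3| = 15 + 40 − 26 = 29.00.

29.00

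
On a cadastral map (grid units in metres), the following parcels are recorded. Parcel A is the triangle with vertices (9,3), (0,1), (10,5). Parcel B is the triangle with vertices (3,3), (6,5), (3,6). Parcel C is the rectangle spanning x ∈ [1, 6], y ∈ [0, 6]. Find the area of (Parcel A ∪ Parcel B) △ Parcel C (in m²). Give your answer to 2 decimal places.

|Parcel A ∪ Parcel B| = 12.5.
|(Parcel A ∪ Parcel B) ∩ Parcel C| = 7.6111.
|(Parcel A ∪ Parcel B) △ Parcel C| = 12.5 + 30 − 15.2222 = 27.28.

27.28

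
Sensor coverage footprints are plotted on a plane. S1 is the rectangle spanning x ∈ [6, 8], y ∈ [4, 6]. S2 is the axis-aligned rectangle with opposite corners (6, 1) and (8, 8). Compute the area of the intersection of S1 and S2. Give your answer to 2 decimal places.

4.00

|S1∩S2|: x∈[6,8], y∈[4,6] → 2·2 = 4.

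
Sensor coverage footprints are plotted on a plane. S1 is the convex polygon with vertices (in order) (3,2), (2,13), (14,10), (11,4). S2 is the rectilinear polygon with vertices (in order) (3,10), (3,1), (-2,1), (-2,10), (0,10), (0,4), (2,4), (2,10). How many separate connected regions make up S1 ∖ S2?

S1 ∖ S2 is a single connected region.

1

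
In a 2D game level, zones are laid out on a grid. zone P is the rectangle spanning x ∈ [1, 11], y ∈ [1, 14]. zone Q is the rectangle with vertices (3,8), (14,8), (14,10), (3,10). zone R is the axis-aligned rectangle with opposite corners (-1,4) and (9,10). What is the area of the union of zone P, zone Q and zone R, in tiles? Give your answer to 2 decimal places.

By inclusion–exclusion:
Individual areas: |zone P| = 130, |zone Q| = 22, |zone R| = 60.
|zone P∩zone Q|: x∈[3,11], y∈[8,10] → 8·2 = 16.
|zone P∩zone R|: x∈[1,9], y∈[4,10] → 8·6 = 48.
|zone Q∩zone R|: x∈[3,9], y∈[8,10] → 6·2 = 12.
|zone P∩zone Q∩zone R| = 12.
|zone P ∪ zone Q ∪ zone R| = 212 − 76 + 12 = 148.00.

148.00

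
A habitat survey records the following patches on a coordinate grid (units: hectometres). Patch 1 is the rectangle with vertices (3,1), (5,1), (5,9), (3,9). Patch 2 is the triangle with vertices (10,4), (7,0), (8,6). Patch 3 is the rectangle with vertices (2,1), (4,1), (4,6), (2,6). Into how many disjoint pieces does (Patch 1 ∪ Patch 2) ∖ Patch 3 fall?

2

(Patch 1 ∪ Patch 2) ∖ Patch 3 splits into 2 disjoint pieces (area 11, area 7).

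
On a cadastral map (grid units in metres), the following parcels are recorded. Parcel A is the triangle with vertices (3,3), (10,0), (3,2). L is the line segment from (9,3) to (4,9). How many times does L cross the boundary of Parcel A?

0

The segment lies entirely outside Parcel A and never meets its boundary.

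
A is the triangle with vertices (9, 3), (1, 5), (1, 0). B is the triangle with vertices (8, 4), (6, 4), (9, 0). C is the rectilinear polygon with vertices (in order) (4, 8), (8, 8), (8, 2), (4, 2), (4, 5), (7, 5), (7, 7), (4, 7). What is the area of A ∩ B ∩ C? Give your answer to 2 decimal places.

1.21

The intersection is the polygon with vertices (7.244,2.341), (6.231,3.692), (8,3.25), (8,2.625).
By the shoelace formula its area is 1.21.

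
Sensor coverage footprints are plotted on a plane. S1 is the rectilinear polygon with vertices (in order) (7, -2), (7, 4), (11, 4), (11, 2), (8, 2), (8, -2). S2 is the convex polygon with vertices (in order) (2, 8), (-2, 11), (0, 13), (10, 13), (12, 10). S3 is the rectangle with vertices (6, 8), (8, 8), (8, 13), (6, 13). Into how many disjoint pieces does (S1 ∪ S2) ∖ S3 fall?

(S1 ∪ S2) ∖ S3 splits into 3 disjoint pieces (area 12, area 30.4, area 10.6).

3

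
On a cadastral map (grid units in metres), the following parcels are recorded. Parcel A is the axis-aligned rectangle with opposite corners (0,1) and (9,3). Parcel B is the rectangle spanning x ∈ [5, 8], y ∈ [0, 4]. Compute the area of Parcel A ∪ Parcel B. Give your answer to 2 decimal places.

By inclusion–exclusion:
Individual areas: |Parcel A| = 18, |Parcel B| = 12.
|Parcel A∩Parcel B|: x∈[5,8], y∈[1,3] → 3·2 = 6.
|Parcel A ∪ Parcel B| = 30 − 6 = 24.00.

24.00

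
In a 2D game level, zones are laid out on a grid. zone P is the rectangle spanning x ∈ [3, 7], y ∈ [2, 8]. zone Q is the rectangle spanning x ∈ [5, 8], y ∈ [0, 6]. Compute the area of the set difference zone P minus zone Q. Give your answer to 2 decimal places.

|zone P∩zone Q|: x∈[5,7], y∈[2,6] → 2·4 = 8.
|zone P| = 24.
|zone P ∖ zone Q| = |zone P| − |zone P∩zone Q| = 24 − 8 = 16.00.

16.00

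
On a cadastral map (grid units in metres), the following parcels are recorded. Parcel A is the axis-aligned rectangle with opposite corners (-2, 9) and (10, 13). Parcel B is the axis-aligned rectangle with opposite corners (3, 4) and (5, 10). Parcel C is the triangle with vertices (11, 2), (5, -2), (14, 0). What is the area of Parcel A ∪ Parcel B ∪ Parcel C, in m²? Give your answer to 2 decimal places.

By inclusion–exclusion:
Individual areas: |Parcel A| = 48, |Parcel B| = 12, |Parcel C| = 12.
|Parcel A∩Parcel B|: x∈[3,5], y∈[9,10] → 2·1 = 2.
|Parcel A∩Parcel C| = 0.
|Parcel B∩Parcel C| = 0.
|Parcel A∩Parcel B∩Parcel C| = 0.
|Parcel A ∪ Parcel B ∪ Parcel C| = 72 − 2 + 0 = 70.00.

70.00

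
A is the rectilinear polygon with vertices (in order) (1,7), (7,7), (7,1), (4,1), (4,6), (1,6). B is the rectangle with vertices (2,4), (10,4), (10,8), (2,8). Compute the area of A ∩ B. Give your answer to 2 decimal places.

11.00

The intersection is the polygon with vertices (7,7), (7,4), (4,4), (4,6), (2,6), (2,7).
By the shoelace formula its area is 11.00.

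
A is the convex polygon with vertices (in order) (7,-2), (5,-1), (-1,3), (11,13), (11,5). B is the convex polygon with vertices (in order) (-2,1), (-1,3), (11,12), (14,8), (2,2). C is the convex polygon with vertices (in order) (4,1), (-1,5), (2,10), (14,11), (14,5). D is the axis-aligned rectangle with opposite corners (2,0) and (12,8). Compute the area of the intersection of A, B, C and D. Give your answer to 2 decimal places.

28.57

The intersection is the polygon with vertices (11,6.5), (2.462,2.231), (2,2.6), (2,5.25), (5.667,8), (11,8).
By the shoelace formula its area is 28.57.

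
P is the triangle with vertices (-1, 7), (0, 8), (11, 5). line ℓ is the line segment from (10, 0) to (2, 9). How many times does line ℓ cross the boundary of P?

The segment meets the boundary at (3.813,6.96), (4.609,6.065).

2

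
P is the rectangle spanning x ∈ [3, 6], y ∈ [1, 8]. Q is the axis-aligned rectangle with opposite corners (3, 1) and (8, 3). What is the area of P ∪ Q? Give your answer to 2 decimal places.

By inclusion–exclusion:
Individual areas: |P| = 21, |Q| = 10.
|P∩Q|: x∈[3,6], y∈[1,3] → 3·2 = 6.
|P ∪ Q| = 31 − 6 = 25.00.

25.00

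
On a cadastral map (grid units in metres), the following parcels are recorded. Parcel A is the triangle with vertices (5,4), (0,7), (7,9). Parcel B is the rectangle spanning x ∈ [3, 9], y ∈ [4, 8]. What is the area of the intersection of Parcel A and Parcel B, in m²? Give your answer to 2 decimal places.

The intersection is the polygon with vertices (3,5.2), (3,7.857), (3.5,8), (6.6,8), (5,4).
By the shoelace formula its area is 9.96.

9.96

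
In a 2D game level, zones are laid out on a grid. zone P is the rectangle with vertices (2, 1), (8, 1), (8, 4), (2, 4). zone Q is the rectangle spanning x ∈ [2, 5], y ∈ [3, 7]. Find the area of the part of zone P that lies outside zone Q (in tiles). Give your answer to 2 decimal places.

15.00

|zone P∩zone Q|: x∈[2,5], y∈[3,4] → 3·1 = 3.
|zone P| = 18.
|zone P ∖ zone Q| = |zone P| − |zone P∩zone Q| = 18 − 3 = 15.00.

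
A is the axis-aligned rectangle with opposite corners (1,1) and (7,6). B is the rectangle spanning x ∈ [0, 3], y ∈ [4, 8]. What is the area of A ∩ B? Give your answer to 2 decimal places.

4.00

|A∩B|: x∈[1,3], y∈[4,6] → 2·2 = 4.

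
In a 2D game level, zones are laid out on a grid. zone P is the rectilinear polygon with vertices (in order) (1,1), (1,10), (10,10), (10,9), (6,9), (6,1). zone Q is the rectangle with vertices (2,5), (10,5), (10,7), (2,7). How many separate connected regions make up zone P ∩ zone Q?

1

zone P ∩ zone Q is a single connected region.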